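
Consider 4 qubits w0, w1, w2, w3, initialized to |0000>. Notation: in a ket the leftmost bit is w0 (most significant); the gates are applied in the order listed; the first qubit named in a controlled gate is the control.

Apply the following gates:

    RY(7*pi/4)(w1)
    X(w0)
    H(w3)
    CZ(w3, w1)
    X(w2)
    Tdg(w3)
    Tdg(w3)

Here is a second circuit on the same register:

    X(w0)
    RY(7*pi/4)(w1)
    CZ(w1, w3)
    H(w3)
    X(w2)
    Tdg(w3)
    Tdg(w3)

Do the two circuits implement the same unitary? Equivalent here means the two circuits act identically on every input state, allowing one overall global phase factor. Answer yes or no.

No, they are not equivalent — no single phase factor reconciles the two unitaries.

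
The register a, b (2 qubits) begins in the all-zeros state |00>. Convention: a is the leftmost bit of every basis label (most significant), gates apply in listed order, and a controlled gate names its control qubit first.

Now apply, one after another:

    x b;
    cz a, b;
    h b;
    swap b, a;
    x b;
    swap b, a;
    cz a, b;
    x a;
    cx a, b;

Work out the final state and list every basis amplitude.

The resulting statevector has amplitude sqrt(2)/2 on |00>, sqrt(2)/2 on |01>, 0 on |10>, 0 on |11>.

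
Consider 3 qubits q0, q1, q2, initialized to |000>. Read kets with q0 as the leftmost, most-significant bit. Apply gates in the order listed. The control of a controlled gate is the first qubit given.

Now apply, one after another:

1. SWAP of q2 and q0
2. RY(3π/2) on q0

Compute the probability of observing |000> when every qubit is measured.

A full measurement returns |000> with probability 1/2.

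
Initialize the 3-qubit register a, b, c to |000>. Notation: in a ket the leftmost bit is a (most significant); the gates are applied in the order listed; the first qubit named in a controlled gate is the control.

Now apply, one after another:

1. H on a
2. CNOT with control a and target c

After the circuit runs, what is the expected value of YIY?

The expectation value of YIY is -1.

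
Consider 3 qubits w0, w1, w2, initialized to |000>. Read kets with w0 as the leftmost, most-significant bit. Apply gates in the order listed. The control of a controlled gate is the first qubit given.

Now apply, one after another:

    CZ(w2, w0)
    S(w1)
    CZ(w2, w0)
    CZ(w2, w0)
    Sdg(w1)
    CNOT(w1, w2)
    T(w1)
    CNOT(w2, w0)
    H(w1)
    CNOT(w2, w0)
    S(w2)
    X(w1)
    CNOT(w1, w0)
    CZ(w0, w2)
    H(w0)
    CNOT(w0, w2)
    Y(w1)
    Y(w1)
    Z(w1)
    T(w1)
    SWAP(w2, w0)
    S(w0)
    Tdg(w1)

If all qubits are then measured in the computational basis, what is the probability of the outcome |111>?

The probability of measuring |111> is 1/4. Key observation: steps 2-5 multiply out to the identity, so the circuit reduces to the remaining gates.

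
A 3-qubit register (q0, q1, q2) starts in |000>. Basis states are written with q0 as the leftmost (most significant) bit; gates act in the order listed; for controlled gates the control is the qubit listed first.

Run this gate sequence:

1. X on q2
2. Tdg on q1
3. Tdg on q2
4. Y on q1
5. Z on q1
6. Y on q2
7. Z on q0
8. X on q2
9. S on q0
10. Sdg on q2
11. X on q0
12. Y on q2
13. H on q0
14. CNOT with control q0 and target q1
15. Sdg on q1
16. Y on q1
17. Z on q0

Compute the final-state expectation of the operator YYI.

In the final state, YYI has expectation 0.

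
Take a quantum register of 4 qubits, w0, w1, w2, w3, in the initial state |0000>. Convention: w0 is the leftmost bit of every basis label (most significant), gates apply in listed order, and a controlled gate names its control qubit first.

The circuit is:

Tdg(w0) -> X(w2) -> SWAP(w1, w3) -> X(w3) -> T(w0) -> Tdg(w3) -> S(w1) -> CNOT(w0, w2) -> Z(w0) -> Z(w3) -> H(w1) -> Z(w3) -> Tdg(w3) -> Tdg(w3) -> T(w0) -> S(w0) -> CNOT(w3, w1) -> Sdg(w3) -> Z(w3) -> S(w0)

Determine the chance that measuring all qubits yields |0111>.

The probability of measuring |0111> is 1/2.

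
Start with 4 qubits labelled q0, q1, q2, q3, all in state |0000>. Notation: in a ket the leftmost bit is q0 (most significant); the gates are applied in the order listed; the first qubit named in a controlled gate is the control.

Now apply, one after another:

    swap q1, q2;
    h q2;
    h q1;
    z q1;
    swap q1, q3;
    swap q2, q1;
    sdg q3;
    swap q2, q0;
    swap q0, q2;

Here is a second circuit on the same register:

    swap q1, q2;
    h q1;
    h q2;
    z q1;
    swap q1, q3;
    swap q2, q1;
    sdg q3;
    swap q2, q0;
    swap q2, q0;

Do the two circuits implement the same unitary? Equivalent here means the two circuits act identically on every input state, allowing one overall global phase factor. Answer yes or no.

Yes, they are equivalent — the unitaries differ by at most a global phase.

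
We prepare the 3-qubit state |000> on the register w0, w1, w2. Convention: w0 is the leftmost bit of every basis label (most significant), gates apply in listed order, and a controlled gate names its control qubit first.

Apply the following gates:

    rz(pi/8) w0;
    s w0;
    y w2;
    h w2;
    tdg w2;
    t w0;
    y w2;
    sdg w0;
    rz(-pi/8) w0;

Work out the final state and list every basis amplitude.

The resulting statevector has amplitude sqrt(2)*exp(3*I*pi/4)/2 on |000>, -sqrt(2)/2 on |001>, and 0 on every other basis state.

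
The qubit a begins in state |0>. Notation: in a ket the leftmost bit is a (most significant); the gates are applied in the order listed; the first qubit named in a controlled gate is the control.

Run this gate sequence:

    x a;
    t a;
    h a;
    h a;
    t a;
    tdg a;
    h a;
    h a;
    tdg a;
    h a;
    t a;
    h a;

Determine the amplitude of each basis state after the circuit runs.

After the circuit, the state carries amplitude 1/2 - exp(I*pi/4)/2 on |0>, 1/2 + exp(I*pi/4)/2 on |1>. Key observation: the block from step 2 through step 9 cancels to the identity and can be dropped.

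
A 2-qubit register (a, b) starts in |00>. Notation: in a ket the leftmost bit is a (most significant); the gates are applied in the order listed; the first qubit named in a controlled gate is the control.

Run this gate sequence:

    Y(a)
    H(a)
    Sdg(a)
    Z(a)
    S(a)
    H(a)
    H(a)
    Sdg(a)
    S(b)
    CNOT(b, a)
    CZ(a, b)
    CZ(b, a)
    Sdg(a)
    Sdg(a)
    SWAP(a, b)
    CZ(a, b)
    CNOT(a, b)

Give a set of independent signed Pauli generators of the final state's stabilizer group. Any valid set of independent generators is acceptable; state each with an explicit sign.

One valid set of independent stabilizer generators is +IY, +ZI (any independent generating set of the same group is equally correct). Key observation: gates 5-8 undo each other exactly, leaving only the rest of the circuit to track.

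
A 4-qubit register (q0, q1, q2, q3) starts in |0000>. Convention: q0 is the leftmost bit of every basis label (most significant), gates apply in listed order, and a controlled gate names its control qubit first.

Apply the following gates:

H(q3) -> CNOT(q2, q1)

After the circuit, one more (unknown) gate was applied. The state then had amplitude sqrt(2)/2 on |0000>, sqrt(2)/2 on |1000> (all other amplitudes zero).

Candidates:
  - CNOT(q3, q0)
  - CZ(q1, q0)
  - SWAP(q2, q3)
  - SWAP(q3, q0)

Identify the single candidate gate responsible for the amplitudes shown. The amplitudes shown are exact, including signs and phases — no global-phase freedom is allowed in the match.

The unique candidate consistent with the amplitudes is SWAP(q3, q0).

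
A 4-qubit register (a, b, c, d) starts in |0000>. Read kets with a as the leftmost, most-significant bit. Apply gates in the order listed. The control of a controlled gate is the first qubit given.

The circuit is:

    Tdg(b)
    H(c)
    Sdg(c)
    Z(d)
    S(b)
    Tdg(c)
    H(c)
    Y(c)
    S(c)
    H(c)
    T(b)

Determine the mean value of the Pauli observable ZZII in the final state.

In the final state, ZZII has expectation 1.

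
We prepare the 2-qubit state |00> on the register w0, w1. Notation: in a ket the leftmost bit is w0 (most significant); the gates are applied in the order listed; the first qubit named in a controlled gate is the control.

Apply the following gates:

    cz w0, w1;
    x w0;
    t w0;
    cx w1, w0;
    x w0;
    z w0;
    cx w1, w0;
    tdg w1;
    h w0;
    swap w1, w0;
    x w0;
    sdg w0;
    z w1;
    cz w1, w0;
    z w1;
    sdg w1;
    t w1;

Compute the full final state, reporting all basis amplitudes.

After the circuit, the state carries amplitude 0 on |00>, 0 on |01>, -sqrt(2)*exp(3*I*pi/4)/2 on |10>, sqrt(2)*I/2 on |11>.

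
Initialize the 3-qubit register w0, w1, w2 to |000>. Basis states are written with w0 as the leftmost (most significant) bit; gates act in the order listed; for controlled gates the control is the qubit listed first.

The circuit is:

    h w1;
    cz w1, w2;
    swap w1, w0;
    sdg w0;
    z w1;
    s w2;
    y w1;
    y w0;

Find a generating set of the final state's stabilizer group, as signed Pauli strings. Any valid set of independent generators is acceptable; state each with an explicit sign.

One valid set of independent stabilizer generators is -YII, -IZI, +IIZ (any independent generating set of the same group is equally correct).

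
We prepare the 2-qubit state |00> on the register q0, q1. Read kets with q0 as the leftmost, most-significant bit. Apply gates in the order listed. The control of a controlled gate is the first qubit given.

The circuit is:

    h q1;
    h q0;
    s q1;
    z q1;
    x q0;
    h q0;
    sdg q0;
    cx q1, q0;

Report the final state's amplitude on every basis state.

The final amplitudes are sqrt(2)/2 on |00>, 0 on |01>, 0 on |10>, -sqrt(2)*I/2 on |11>.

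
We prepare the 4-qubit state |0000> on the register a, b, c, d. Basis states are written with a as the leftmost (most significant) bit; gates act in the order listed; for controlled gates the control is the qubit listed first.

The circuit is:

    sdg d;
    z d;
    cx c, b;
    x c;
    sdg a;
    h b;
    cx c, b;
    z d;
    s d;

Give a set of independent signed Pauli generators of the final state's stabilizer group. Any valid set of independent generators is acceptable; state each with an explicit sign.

The final state is stabilized by the group generated by +IXII, +ZIII, -IIZI, +IIIZ; other independent generating sets are equally valid.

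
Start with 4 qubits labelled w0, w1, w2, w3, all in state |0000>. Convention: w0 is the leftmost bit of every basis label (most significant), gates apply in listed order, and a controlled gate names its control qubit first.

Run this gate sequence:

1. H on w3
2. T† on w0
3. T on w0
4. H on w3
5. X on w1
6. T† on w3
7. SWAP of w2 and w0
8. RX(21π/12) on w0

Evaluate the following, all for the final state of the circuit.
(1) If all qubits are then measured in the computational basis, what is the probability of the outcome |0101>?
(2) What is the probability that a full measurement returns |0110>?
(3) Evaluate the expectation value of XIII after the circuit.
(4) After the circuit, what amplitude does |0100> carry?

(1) The probability of measuring |0101> is 0. Key observation: the block from step 1 through step 4 cancels to the identity and can be dropped.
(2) Outcome |0110> occurs with probability 0.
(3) The expectation value of XIII is 0.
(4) |0100> carries amplitude -sqrt(sqrt(2) + 2)/2 in the final state.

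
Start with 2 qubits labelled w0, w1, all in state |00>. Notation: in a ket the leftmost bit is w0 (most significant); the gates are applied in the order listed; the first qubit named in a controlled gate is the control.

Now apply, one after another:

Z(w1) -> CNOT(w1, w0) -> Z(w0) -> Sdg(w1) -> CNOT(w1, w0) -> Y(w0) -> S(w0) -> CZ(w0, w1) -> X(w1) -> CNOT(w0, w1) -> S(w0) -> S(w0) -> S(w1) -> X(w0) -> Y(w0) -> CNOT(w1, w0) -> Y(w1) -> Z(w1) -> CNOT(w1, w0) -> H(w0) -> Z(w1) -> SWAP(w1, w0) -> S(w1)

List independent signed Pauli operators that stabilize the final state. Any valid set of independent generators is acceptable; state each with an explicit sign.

One valid set of independent stabilizer generators is +IY, -ZI (any independent generating set of the same group is equally correct).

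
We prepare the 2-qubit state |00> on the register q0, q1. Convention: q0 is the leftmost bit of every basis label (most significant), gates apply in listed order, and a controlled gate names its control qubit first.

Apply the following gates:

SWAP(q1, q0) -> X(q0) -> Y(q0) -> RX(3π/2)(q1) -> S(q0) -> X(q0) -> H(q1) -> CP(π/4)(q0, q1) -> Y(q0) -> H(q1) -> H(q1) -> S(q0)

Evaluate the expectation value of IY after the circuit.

The observable IY averages to -sqrt(2)/2. Key observation: gates 10-11 undo each other exactly, leaving only the rest of the circuit to track.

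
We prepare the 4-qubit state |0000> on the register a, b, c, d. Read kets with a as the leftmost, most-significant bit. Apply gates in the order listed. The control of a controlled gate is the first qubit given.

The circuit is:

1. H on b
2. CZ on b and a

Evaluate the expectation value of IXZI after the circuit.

The expectation value of IXZI is 1.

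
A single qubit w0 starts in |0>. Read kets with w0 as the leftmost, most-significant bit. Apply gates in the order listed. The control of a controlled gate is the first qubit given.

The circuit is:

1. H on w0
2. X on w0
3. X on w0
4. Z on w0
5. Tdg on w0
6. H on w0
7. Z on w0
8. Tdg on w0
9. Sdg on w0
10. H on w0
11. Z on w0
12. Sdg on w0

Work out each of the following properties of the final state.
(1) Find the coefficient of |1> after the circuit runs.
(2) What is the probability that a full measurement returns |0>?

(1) The final state's coefficient on |1> equals sqrt(2)*(-1 + I)*exp(3*I*pi/4)/4.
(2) Outcome |0> occurs with probability 3/4.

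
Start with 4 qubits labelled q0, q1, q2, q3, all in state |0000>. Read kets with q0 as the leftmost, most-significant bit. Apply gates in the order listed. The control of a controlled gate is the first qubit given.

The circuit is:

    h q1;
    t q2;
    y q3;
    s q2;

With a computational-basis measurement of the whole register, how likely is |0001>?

A full measurement returns |0001> with probability 1/2.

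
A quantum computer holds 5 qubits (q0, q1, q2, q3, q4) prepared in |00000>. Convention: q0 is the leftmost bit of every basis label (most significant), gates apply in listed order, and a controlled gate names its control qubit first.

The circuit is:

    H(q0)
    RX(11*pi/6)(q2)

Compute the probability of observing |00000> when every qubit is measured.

The probability of measuring |00000> is sqrt(3)/8 + 1/4.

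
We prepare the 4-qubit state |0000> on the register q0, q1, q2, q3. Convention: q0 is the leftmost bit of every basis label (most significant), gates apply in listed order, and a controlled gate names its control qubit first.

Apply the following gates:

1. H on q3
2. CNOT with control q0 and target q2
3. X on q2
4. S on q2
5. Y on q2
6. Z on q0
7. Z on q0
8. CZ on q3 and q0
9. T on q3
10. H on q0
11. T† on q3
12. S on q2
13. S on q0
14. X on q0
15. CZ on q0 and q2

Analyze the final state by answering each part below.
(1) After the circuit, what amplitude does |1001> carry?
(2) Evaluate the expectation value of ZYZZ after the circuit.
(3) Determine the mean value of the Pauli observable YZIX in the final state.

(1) The amplitude on |1001> is 1/2.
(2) The observable ZYZZ averages to 0.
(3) In the final state, YZIX has expectation -1.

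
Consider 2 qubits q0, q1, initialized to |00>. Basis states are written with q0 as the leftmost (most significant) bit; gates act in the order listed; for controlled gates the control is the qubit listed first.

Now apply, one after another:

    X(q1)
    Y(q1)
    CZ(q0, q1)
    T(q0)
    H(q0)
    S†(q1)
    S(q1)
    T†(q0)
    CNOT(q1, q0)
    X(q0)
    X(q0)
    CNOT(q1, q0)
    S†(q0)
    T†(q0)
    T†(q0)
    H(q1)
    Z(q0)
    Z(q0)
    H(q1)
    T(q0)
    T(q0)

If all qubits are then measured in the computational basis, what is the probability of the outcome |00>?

A full measurement returns |00> with probability 1/2.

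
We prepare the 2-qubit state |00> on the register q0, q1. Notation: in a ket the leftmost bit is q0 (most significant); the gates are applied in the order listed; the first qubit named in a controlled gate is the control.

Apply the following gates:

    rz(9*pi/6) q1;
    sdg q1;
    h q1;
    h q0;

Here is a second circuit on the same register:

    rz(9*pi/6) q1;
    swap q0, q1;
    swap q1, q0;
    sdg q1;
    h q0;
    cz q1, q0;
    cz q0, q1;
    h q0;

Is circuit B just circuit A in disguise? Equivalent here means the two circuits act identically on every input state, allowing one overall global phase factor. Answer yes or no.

No, they are not equivalent — no single phase factor reconciles the two unitaries.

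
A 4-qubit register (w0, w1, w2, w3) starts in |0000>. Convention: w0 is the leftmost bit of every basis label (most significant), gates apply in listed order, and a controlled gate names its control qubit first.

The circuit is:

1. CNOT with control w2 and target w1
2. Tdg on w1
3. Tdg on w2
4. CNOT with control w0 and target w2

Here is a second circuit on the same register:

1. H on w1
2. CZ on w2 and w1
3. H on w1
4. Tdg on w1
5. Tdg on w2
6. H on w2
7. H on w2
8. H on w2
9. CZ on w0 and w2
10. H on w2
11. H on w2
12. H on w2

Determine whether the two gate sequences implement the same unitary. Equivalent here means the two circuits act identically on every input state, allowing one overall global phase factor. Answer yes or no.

Yes: on every input state the two circuits agree up to one overall phase factor.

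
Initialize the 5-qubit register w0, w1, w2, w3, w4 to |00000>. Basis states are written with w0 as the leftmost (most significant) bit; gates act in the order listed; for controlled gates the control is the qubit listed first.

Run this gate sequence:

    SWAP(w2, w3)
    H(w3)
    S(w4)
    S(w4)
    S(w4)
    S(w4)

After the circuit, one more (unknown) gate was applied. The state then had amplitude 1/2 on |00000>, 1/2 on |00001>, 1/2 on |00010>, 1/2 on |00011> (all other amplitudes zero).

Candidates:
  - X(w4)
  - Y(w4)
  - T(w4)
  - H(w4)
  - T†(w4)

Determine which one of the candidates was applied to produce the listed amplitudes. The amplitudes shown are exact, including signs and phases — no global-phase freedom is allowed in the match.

The unique candidate consistent with the amplitudes is H(w4). Key observation: steps 3-6 multiply out to the identity, so the circuit reduces to the remaining gates.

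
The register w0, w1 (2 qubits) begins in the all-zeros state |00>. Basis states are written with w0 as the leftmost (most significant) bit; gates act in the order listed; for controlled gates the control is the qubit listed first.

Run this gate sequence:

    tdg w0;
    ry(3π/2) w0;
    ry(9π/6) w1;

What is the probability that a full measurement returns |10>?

Outcome |10> occurs with probability 1/4.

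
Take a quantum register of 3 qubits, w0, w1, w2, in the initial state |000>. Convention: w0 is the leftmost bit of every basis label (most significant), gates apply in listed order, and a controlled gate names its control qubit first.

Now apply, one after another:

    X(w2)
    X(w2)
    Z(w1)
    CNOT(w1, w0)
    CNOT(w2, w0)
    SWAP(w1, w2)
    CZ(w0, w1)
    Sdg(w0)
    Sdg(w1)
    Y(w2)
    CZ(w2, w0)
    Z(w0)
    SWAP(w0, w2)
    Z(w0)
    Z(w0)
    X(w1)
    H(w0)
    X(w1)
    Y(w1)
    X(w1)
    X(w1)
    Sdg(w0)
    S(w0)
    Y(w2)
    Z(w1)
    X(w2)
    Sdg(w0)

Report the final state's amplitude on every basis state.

The resulting statevector has amplitude sqrt(2)*I/2 on |010>, -sqrt(2)/2 on |110>, and 0 on every other basis state. Key observation: steps 1-2 multiply out to the identity, so the circuit reduces to the remaining gates.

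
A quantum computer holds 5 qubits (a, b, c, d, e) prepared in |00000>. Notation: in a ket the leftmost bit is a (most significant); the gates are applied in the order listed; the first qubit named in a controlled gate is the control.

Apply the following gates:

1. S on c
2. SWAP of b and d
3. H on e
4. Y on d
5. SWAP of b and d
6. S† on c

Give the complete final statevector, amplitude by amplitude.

The resulting statevector has amplitude sqrt(2)*I/2 on |01000>, sqrt(2)*I/2 on |01001>, and 0 on every other basis state.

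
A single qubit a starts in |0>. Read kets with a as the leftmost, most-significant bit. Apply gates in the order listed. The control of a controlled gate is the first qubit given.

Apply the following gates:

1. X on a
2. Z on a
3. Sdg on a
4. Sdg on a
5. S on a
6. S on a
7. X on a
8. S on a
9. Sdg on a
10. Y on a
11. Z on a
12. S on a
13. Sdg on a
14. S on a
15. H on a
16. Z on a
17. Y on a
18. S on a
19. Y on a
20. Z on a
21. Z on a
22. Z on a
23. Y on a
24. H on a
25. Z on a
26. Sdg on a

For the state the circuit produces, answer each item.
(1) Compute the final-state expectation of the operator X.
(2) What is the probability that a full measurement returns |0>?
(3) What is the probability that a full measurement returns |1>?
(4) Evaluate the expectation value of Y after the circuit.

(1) The observable X averages to 1.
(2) Outcome |0> occurs with probability 1/2.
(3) The probability of measuring |1> is 1/2.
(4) The observable Y averages to 0.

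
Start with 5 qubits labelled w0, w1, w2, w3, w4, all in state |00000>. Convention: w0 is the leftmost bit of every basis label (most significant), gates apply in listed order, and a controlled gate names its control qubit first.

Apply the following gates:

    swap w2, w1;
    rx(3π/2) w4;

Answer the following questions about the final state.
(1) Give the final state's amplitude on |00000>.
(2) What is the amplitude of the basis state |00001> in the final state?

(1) The amplitude on |00000> is -sqrt(2)/2.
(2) The amplitude on |00001> is -sqrt(2)*I/2.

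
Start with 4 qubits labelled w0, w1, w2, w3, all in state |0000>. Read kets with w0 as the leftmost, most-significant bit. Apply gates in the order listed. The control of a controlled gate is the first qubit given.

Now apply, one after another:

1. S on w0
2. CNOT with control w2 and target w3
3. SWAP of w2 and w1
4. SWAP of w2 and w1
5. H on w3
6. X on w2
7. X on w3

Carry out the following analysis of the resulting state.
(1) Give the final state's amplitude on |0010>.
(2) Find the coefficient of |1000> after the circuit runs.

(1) The amplitude on |0010> is sqrt(2)/2. Key observation: the block from step 3 through step 4 cancels to the identity and can be dropped.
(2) |1000> carries amplitude 0 in the final state.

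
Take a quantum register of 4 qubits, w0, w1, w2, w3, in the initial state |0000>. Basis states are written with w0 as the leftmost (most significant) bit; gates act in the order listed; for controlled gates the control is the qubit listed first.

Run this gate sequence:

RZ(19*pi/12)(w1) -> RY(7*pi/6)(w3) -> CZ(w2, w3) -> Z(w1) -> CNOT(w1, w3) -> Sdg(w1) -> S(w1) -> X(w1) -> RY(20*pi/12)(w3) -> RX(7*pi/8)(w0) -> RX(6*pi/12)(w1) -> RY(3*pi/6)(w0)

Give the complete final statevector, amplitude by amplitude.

The resulting statevector has amplitude sqrt(2)*exp(-19*I*pi/24)*sin(7*pi/16)/8 + sqrt(6)*I*exp(-19*I*pi/24)*cos(7*pi/16)/8 - sqrt(2)*I*exp(-19*I*pi/24)*cos(7*pi/16)/8 - sqrt(6)*exp(-19*I*pi/24)*sin(7*pi/16)/8 on |0000>, sqrt(6)*I*exp(-19*I*pi/24)*cos(7*pi/16)/8 + sqrt(2)*I*exp(-19*I*pi/24)*cos(7*pi/16)/8 - sqrt(2)*exp(-19*I*pi/24)*sin(7*pi/16)/8 - sqrt(6)*exp(-19*I*pi/24)*sin(7*pi/16)/8 on |0001>, 0 on |0010>, 0 on |0011>, sqrt(2)*I*exp(-19*I*pi/24)*sin(7*pi/16)/8 + sqrt(2)*exp(-19*I*pi/24)*cos(7*pi/16)/8 - sqrt(6)*exp(-19*I*pi/24)*cos(7*pi/16)/8 - sqrt(6)*I*exp(-19*I*pi/24)*sin(7*pi/16)/8 on |0100>, -sqrt(2)*exp(-19*I*pi/24)*cos(7*pi/16)/8 - sqrt(6)*exp(-19*I*pi/24)*cos(7*pi/16)/8 - sqrt(2)*I*exp(-19*I*pi/24)*sin(7*pi/16)/8 - sqrt(6)*I*exp(-19*I*pi/24)*sin(7*pi/16)/8 on |0101>, 0 on |0110>, 0 on |0111>, sqrt(6)*exp(-19*I*pi/24)*sin(7*pi/16)/8 + sqrt(6)*I*exp(-19*I*pi/24)*cos(7*pi/16)/8 - sqrt(2)*I*exp(-19*I*pi/24)*cos(7*pi/16)/8 - sqrt(2)*exp(-19*I*pi/24)*sin(7*pi/16)/8 on |1000>, sqrt(6)*exp(-19*I*pi/24)*sin(7*pi/16)/8 + sqrt(2)*exp(-19*I*pi/24)*sin(7*pi/16)/8 + sqrt(6)*I*exp(-19*I*pi/24)*cos(7*pi/16)/8 + sqrt(2)*I*exp(-19*I*pi/24)*cos(7*pi/16)/8 on |1001>, 0 on |1010>, 0 on |1011>, sqrt(6)*I*exp(-19*I*pi/24)*sin(7*pi/16)/8 + sqrt(2)*exp(-19*I*pi/24)*cos(7*pi/16)/8 - sqrt(6)*exp(-19*I*pi/24)*cos(7*pi/16)/8 - sqrt(2)*I*exp(-19*I*pi/24)*sin(7*pi/16)/8 on |1100>, sqrt(6)*I*exp(-19*I*pi/24)*sin(7*pi/16)/8 + sqrt(2)*I*exp(-19*I*pi/24)*sin(7*pi/16)/8 - sqrt(2)*exp(-19*I*pi/24)*cos(7*pi/16)/8 - sqrt(6)*exp(-19*I*pi/24)*cos(7*pi/16)/8 on |1101>, 0 on |1110>, 0 on |1111>.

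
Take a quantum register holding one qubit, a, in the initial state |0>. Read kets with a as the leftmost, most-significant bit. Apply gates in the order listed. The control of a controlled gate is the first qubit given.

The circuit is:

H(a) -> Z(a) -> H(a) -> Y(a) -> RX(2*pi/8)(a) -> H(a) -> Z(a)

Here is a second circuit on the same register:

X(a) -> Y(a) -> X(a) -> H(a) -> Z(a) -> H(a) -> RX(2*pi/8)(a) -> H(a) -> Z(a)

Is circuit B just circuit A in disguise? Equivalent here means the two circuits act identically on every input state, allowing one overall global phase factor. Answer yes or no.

Yes: on every input state the two circuits agree up to one overall phase factor.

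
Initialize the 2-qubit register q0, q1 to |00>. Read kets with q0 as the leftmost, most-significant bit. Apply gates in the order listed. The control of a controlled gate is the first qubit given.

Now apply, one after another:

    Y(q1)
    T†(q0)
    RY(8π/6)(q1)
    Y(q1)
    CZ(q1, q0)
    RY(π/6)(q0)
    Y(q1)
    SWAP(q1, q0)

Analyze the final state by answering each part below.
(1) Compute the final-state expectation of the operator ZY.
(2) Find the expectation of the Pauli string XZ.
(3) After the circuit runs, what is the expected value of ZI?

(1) The observable ZY averages to 0.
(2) In the final state, XZ has expectation 3/4.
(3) The expectation value of ZI is 1/2.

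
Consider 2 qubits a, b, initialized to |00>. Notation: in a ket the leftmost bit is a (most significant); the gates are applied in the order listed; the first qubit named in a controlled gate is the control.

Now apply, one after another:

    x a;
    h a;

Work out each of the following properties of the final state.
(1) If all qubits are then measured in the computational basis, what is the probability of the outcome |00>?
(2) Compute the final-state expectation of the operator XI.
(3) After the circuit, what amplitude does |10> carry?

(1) The probability of measuring |00> is 1/2.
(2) The observable XI averages to -1.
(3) The amplitude on |10> is -sqrt(2)/2.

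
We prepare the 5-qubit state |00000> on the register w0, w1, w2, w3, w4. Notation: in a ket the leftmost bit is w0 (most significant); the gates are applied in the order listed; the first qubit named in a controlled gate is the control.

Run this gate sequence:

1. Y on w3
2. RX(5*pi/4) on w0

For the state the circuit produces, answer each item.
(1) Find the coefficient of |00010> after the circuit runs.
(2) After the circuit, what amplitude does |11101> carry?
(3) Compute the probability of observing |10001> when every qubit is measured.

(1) The final state's coefficient on |00010> equals -I*sqrt(2 - sqrt(2))/2.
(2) The amplitude on |11101> is 0.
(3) Outcome |10001> occurs with probability 0.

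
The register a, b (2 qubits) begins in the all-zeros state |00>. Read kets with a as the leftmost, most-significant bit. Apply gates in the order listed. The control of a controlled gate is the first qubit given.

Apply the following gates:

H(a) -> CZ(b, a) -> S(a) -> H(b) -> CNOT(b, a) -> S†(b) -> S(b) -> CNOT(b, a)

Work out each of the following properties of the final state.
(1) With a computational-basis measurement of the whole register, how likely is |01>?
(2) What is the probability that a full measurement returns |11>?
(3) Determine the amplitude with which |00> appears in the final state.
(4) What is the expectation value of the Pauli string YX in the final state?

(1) Outcome |01> occurs with probability 1/4. Key observation: gates 5-8 undo each other exactly, leaving only the rest of the circuit to track.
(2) Outcome |11> occurs with probability 1/4.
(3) |00> carries amplitude 1/2 in the final state.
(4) In the final state, YX has expectation 1.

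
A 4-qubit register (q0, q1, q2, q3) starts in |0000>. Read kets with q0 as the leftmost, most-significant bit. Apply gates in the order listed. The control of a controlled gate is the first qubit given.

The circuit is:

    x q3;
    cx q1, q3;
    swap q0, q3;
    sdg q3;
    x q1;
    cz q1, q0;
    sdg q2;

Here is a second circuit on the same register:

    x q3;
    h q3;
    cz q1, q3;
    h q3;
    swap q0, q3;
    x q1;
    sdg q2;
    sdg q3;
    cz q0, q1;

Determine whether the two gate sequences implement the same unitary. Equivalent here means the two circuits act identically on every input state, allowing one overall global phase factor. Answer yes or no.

Yes, they are equivalent — the unitaries differ by at most a global phase.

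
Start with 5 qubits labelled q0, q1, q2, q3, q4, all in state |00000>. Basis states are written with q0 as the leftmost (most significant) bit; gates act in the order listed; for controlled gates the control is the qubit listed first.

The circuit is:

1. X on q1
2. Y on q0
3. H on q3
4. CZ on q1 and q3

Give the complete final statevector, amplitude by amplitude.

The final amplitudes are sqrt(2)*I/2 on |11000>, -sqrt(2)*I/2 on |11010>, and 0 on every other basis state.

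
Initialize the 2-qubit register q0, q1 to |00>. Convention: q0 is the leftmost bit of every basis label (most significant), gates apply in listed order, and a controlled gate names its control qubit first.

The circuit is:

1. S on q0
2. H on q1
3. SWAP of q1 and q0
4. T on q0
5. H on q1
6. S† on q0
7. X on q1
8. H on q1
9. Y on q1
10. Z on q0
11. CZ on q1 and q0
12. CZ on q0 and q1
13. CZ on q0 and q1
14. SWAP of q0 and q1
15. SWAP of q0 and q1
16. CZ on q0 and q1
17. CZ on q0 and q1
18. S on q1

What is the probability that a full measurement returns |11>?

The probability of measuring |11> is 1/2. Key observation: the block from step 12 through step 17 cancels to the identity and can be dropped.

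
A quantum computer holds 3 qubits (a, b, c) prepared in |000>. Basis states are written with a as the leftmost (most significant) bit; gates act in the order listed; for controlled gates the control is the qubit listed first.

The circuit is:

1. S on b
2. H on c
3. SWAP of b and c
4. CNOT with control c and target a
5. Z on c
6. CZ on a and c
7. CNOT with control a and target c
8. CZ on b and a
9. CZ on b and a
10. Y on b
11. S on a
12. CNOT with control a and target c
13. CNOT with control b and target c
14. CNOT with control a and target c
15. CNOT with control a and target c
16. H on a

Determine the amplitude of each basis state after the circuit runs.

After the circuit, the state carries amplitude -I/2 on |000>, 0 on |001>, 0 on |010>, I/2 on |011>, -I/2 on |100>, 0 on |101>, 0 on |110>, I/2 on |111>. Key observation: the block from step 14 through step 15 cancels to the identity and can be dropped.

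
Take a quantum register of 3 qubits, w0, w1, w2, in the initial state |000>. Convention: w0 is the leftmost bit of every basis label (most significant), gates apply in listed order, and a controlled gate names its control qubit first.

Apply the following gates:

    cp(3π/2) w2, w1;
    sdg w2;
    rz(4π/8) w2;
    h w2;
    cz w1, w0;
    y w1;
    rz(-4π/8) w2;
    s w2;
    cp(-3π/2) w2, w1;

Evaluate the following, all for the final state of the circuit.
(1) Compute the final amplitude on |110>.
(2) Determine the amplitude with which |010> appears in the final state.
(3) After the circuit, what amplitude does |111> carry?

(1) |110> carries amplitude 0 in the final state.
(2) The final state's coefficient on |010> equals sqrt(2)*I/2.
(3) |111> carries amplitude 0 in the final state.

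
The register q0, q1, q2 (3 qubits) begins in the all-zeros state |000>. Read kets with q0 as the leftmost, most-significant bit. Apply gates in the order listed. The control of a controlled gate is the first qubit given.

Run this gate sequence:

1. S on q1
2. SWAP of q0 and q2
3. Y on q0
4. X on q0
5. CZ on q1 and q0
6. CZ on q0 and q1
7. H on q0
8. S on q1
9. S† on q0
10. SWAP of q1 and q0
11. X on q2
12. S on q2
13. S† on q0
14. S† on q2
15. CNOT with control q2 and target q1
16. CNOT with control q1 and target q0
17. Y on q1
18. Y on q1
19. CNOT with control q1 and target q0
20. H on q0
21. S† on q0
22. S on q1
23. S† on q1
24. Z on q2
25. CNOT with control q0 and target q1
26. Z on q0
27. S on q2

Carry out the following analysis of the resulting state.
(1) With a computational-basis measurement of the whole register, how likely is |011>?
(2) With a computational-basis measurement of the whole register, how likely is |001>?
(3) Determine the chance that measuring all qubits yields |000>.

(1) A full measurement returns |011> with probability 1/4. Key observation: the block from step 16 through step 19 cancels to the identity and can be dropped.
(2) The probability of measuring |001> is 1/4.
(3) The probability of measuring |000> is 0.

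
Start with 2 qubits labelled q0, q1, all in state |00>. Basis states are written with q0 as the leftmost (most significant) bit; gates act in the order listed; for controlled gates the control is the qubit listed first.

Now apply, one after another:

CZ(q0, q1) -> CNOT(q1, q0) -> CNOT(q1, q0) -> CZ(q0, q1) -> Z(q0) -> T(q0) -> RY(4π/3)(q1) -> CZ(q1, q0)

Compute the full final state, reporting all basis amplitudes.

After the circuit, the state carries amplitude -1/2 on |00>, sqrt(3)/2 on |01>, 0 on |10>, 0 on |11>.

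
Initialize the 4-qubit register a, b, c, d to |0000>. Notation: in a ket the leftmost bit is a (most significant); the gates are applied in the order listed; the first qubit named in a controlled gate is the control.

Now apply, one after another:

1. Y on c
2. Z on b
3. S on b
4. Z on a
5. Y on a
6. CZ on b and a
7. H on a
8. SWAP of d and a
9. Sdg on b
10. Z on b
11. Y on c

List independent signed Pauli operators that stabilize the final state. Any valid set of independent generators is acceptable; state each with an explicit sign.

The stabilizer group can be generated by -IIIX, +ZIII, +IZII, +IIZI, among other valid generating sets.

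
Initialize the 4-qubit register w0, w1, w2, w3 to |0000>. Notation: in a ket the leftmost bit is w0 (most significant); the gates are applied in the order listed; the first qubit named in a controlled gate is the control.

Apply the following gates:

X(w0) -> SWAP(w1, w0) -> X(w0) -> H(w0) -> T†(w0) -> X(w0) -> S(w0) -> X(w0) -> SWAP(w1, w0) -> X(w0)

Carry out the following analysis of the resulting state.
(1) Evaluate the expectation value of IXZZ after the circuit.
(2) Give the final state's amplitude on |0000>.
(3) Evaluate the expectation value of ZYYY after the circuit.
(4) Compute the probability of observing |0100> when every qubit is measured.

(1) The observable IXZZ averages to sqrt(2)/2.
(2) The amplitude on |0000> is sqrt(2)*I/2.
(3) In the final state, ZYYY has expectation 0.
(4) The probability of measuring |0100> is 1/2.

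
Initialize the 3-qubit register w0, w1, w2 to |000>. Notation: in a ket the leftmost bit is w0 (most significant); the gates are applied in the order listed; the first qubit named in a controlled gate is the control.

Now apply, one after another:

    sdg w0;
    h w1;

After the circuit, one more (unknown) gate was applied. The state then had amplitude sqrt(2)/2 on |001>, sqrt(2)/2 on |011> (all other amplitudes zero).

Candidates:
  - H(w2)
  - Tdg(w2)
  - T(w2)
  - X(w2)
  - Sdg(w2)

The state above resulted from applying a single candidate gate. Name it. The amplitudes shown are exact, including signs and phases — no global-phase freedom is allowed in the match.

The unique candidate consistent with the amplitudes is X(w2).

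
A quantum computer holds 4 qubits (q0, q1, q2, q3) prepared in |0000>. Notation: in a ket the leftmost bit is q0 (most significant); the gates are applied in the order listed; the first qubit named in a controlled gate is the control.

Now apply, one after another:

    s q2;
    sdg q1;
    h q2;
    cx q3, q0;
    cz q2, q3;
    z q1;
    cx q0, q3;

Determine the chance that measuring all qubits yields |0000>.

The probability of measuring |0000> is 1/2.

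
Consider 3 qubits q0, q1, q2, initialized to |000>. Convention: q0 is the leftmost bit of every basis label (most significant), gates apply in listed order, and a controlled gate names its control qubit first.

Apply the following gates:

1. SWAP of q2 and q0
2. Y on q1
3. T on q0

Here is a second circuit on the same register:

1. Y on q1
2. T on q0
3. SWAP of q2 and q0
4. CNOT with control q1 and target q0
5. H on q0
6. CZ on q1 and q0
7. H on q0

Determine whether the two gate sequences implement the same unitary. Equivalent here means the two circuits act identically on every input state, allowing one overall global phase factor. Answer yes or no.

No — the two circuits implement different unitaries, even allowing a global phase.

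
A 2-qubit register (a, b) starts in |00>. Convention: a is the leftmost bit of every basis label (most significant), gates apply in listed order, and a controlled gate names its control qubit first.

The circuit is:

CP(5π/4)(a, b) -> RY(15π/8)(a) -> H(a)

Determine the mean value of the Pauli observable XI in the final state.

The expectation value of XI is sqrt(sqrt(2) + 2)/2.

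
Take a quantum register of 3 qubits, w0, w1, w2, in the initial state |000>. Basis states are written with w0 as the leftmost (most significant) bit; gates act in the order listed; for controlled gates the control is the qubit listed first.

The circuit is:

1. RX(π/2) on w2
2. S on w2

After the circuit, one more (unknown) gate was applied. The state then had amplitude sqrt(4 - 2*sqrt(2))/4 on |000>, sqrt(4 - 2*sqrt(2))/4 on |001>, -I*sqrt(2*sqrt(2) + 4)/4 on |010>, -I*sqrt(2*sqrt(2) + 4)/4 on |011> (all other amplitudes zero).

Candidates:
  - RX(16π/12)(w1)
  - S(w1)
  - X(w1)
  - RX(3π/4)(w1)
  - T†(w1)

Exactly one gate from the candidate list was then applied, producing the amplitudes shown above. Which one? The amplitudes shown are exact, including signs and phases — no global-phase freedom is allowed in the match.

The unique candidate consistent with the amplitudes is RX(3π/4)(w1).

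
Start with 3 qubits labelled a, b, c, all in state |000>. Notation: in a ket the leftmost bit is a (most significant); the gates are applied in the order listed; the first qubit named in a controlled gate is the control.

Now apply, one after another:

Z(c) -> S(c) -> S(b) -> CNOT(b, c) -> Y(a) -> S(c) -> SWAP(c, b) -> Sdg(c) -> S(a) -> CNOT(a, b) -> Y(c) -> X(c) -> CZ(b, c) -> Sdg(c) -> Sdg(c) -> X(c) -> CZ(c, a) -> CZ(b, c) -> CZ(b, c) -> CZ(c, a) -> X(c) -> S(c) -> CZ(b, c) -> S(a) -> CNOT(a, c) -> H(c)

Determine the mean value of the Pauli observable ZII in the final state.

The expectation value of ZII is -1. Key observation: steps 15-22 multiply out to the identity, so the circuit reduces to the remaining gates.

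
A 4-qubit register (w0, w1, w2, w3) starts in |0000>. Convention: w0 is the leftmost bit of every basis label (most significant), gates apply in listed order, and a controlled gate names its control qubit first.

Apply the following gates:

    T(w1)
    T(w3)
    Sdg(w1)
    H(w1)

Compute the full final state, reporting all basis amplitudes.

After the circuit, the state carries amplitude sqrt(2)/2 on |0000>, sqrt(2)/2 on |0100>, and 0 on every other basis state.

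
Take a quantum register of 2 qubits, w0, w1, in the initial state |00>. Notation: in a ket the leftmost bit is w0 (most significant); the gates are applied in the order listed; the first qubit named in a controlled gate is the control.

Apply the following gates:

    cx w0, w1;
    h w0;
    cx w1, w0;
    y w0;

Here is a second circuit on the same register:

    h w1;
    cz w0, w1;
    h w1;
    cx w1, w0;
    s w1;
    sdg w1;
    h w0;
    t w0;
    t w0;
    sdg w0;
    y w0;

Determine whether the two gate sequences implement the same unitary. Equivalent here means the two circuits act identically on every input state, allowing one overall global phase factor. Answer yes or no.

No: there is an input state on which the two circuits produce genuinely different outputs (not merely differing by a phase).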